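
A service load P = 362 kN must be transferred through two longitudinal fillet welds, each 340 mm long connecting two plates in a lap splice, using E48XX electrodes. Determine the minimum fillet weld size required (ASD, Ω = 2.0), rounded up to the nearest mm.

w = 6 mm

E48XX → F_EXX = 480 MPa.
Total weld length L = 680 mm.
Required throat t_e = P × Ω / (0.6 F_EXX × L) = 362 × 2.0 / (0.6 × 480 × 680 × 10⁻³) = 3.697 mm.
Required leg w = t_e / 0.707 = 5.229 mm → use 6 mm.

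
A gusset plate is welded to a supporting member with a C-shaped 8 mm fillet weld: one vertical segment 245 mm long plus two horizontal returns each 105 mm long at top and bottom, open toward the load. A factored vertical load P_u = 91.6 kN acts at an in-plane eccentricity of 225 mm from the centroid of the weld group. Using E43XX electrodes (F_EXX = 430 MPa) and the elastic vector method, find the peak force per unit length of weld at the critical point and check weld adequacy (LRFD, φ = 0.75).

Total weld length L_w = 455 mm. Treat welds as unit-width lines.
Centroid: x̄ = 2×105×52.5 / 455 = 24.23 mm from the vertical weld.
Polar moment about centroid: J = I_x + I_y = [245³/12 + 2×105×122.5²] + [245×24.23² + 2(105³/12 + 105×28.27²)] = 4881000 mm³.
Direct shear f_v = P/L_w = 91.6×10³ / 455 = 201.3 N/mm (vertical).
Torsion M = P·e = 91.6×10³ × 225 = 20610000 N·mm.
Critical point at (x, y) = (80.77, 122.5) from centroid. f_tx = M·y/J = 517.2 N/mm; f_ty = M·x/J = 341 N/mm.
Resultant f_max = √[f_tx² + (f_v + f_ty)²] = √[517.2² + (201.3 + 341)²] = 749.4 N/mm.
Capacity per unit length: φr_n = 0.75 × 0.6 × 430 × (0.707 × 8) = 1094 N/mm.
749.4 ≤ 1094 → adequate.

f_max ≈ 749 N/mm; adequate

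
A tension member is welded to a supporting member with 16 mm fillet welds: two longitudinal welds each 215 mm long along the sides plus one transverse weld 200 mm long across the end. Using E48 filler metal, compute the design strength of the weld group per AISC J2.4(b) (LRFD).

φR_n ≈ 1630 kN

E48XX → F_EXX = 480 MPa.
t_e = 0.707 × 16 = 11.31 mm.
R_nwl = 0.6 × 480 × 11.31 × 430 × 10⁻³ = 1401 kN (longitudinal, 2 welds).
R_nwt = 0.6 × 480 × 11.31 × 200 × 10⁻³ = 651.6 kN (transverse, base value).
(i) R_nwl + R_nwt = 2052 kN; (ii) 0.85 R_nwl + 1.5 R_nwt = 2168 kN.
R_n = max = 2168 kN [governs: (ii)]; φR_n = 1626 kN.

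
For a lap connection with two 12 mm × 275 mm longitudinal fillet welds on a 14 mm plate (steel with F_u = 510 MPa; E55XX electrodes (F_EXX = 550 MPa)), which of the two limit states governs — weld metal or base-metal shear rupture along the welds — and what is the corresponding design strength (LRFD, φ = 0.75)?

t_e = 0.707 × 12 = 8.484 mm; L = 550 mm.
Weld metal: φR_n = 0.75 × 0.6 × 550 × 8.484 × 550 × 10⁻³ = 1155 kN.
Base metal (shear rupture): φR_n = 0.75 × 0.6 × 510 × 14 × 550 × 10⁻³ = 1767 kN.
Governing: weld metal.

φR_n ≈ 1150 kN (weld metal governs)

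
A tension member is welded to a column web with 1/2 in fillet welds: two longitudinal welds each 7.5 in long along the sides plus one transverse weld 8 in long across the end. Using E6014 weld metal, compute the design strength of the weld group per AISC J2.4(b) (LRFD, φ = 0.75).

φR_n ≈ 236 kips

E60XX → F_EXX = 60 ksi.
t_e = 0.707 × 0.5 = 0.3535 in.
R_nwl = 0.6 × 60 × 0.3535 × 15 = 190.9 kips (longitudinal, 2 welds).
R_nwt = 0.6 × 60 × 0.3535 × 8 = 101.8 kips (transverse, base value).
(i) R_nwl + R_nwt = 292.7 kips; (ii) 0.85 R_nwl + 1.5 R_nwt = 315 kips.
R_n = max = 315 kips [governs: (ii)]; φR_n = 236.2 kips.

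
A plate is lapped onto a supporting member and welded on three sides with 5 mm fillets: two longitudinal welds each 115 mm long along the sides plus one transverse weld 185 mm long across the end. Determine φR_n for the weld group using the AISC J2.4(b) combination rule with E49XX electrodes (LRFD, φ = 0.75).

φR_n ≈ 369 kN

E49XX → F_EXX = 490 MPa.
t_e = 0.707 × 5 = 3.535 mm.
R_nwl = 0.6 × 490 × 3.535 × 230 × 10⁻³ = 239 kN (longitudinal, 2 welds).
R_nwt = 0.6 × 490 × 3.535 × 185 × 10⁻³ = 192.3 kN (transverse, base value).
(i) R_nwl + R_nwt = 431.3 kN; (ii) 0.85 R_nwl + 1.5 R_nwt = 491.6 kN.
R_n = max = 491.6 kN [governs: (ii)]; φR_n = 368.7 kN.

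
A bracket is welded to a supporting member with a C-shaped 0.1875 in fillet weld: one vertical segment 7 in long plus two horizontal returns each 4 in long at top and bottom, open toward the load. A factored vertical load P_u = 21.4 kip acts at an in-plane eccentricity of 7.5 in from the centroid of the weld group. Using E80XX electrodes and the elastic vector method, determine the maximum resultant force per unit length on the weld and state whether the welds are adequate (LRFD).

E80XX → F_EXX = 80 ksi.
Total weld length L_w = 15 in. Treat welds as unit-width lines.
Centroid: x̄ = 2×4×2 / 15 = 1.067 in from the vertical weld.
Polar moment about centroid: J = I_x + I_y = [7³/12 + 2×4×3.5²] + [7×1.067² + 2(4³/12 + 4×0.9333²)] = 152.2 in³.
Direct shear f_v = P/L_w = 21.4 / 15 = 1.427 kip/in (vertical).
Torsion M = P·e = 21.4 × 7.5 = 160.5 kip·in.
Critical point at (x, y) = (2.933, 3.5) from centroid. f_tx = M·y/J = 3.691 kip/in; f_ty = M·x/J = 3.094 kip/in.
Resultant f_max = √[f_tx² + (f_v + f_ty)²] = √[3.691² + (1.427 + 3.094)²] = 5.836 kip/in.
Capacity per unit length: φr_n = 0.75 × 0.6 × 80 × (0.707 × 0.1875) = 4.772 kip/in.
5.836 > 4.772 → NOT adequate.

f_max ≈ 5.84 kip/in; NOT adequate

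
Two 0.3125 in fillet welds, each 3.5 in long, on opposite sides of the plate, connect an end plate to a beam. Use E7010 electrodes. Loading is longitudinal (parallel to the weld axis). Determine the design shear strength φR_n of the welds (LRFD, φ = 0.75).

φR_n ≈ 48.7 kips

E70XX → F_EXX = 70 ksi.
Effective throat t_e = 0.707 × 0.3125 = 0.2209 in.
Total length L = 7 in; A_we = 0.2209 × 7 = 1.547 in².
F_nw = 0.6 F_EXX = 0.6 × 70 = 42 ksi.
φR_n = 0.75 × 42 × 1.547 = 48.72 kips.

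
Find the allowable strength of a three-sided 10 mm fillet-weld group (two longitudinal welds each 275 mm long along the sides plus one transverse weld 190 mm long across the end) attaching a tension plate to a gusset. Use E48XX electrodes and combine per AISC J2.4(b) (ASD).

E48XX → F_EXX = 480 MPa.
t_e = 0.707 × 10 = 7.07 mm.
R_nwl = 0.6 × 480 × 7.07 × 550 × 10⁻³ = 1120 kN (longitudinal, 2 welds).
R_nwt = 0.6 × 480 × 7.07 × 190 × 10⁻³ = 386.9 kN (transverse, base value).
(i) R_nwl + R_nwt = 1507 kN; (ii) 0.85 R_nwl + 1.5 R_nwt = 1532 kN.
R_n = max = 1532 kN [governs: (ii)]; R_n/Ω = 766.1 kN.

R_n/Ω ≈ 766 kN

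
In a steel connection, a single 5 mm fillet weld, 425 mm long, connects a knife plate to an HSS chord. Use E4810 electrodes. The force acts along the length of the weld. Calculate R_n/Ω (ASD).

E48XX → F_EXX = 480 MPa.
Effective throat t_e = 0.707 × 5 = 3.535 mm.
Total length L = 425 mm; A_we = 3.535 × 425 = 1502 mm².
F_nw = 0.6 F_EXX = 0.6 × 480 = 288 MPa.
R_n = 288 × 1502 × 10⁻³ = 432.7 kN; R_n/Ω = 432.7/2.0 = 216.3 kN.

R_n/Ω ≈ 216 kN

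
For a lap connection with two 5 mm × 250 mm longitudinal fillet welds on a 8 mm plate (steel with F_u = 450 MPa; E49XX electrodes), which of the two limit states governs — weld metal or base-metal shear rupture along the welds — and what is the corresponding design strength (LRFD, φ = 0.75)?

φR_n ≈ 390 kN (weld metal governs)

E49XX → F_EXX = 490 MPa.
t_e = 0.707 × 5 = 3.535 mm; L = 500 mm.
Weld metal: φR_n = 0.75 × 0.6 × 490 × 3.535 × 500 × 10⁻³ = 389.7 kN.
Base metal (shear rupture): φR_n = 0.75 × 0.6 × 450 × 8 × 500 × 10⁻³ = 810 kN.
Governing: weld metal.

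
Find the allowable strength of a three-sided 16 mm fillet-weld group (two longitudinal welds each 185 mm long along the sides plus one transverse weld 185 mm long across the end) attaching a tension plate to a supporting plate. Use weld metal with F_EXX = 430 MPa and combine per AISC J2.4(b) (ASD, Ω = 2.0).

R_n/Ω ≈ 864 kN

t_e = 0.707 × 16 = 11.31 mm.
R_nwl = 0.6 × 430 × 11.31 × 370 × 10⁻³ = 1080 kN (longitudinal, 2 welds).
R_nwt = 0.6 × 430 × 11.31 × 185 × 10⁻³ = 539.9 kN (transverse, base value).
(i) R_nwl + R_nwt = 1620 kN; (ii) 0.85 R_nwl + 1.5 R_nwt = 1728 kN.
R_n = max = 1728 kN [governs: (ii)]; R_n/Ω = 863.9 kN.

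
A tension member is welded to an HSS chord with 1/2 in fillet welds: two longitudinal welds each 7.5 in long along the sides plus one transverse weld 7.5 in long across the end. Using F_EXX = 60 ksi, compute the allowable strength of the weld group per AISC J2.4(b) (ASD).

R_n/Ω ≈ 153 kips

t_e = 0.707 × 0.5 = 0.3535 in.
R_nwl = 0.6 × 60 × 0.3535 × 15 = 190.9 kips (longitudinal, 2 welds).
R_nwt = 0.6 × 60 × 0.3535 × 7.5 = 95.44 kips (transverse, base value).
(i) R_nwl + R_nwt = 286.3 kips; (ii) 0.85 R_nwl + 1.5 R_nwt = 305.4 kips.
R_n = max = 305.4 kips [governs: (ii)]; R_n/Ω = 152.7 kips.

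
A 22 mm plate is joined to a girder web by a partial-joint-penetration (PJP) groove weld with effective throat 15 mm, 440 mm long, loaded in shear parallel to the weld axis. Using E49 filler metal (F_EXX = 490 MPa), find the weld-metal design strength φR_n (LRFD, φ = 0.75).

Effective throat (given) t_e = 15 mm.
A_we = 15 × 440 = 6600 mm².
F_nw = 0.6 F_EXX = 294 MPa.
φR_n = 0.75 × 294 × 6600 × 10⁻³ = 1455 kN.

φR_n ≈ 1460 kN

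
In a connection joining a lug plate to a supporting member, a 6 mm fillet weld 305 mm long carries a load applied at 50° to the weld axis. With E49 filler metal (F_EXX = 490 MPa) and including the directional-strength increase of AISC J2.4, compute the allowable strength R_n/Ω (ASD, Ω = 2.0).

R_n/Ω ≈ 254 kN

t_e = 0.707 × 6 = 4.242 mm; A_we = 4.242 × 305 = 1294 mm².
Directional factor: 1.0 + 0.5 sin^1.5(50°) = 1.335.
F_nw = 0.6 × 490 × 1.335 = 392.6 MPa.
R_n/Ω = (392.6 × 1294) / 2.0 × 10⁻³ = 253.9 kN.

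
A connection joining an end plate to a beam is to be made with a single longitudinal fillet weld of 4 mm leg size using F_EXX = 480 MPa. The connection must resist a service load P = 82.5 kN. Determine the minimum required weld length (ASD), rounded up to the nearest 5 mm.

Throat t_e = 0.707 × 4 = 2.828 mm.
r_n/Ω = (0.6 × 480 × 2.828) / 2.0 = 407.2 N/mm = 0.4072 kN/mm.
L_req = P / (r_n/Ω) = 82.5 / 0.4072 = 202.6 mm total.
Round up → use L = 205 mm.

L = 205 mm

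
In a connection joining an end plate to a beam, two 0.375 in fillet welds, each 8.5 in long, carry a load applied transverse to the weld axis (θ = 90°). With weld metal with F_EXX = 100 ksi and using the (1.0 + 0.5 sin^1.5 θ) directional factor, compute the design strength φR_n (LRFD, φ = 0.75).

t_e = 0.707 × 0.375 = 0.2651 in; A_we = 0.2651 × 17 = 4.507 in².
Directional factor: 1.0 + 0.5 sin^1.5(90°) = 1.5.
F_nw = 0.6 × 100 × 1.5 = 90 ksi.
φR_n = 0.75 × 90 × 4.507 = 304.2 kips.

φR_n ≈ 304 kips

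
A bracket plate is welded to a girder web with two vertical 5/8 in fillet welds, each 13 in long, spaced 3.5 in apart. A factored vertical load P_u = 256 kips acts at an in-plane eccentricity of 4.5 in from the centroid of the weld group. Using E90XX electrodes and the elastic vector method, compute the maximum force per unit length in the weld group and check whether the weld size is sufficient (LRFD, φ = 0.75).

E90XX → F_EXX = 90 ksi.
Total weld length L_w = 26 in. Treat welds as unit-width lines.
Polar moment about centroid: J = 2[d³/12 + d(b/2)²] = 2[13³/12 + 13×1.75²] = 445.8 in³.
Direct shear f_v = P/L_w = 256 / 26 = 9.846 kip/in (vertical).
Torsion M = P·e = 256 × 4.5 = 1152 kip·in.
Critical point at (x, y) = (1.75, 6.5) from centroid. f_tx = M·y/J = 16.8 kip/in; f_ty = M·x/J = 4.522 kip/in.
Resultant f_max = √[f_tx² + (f_v + f_ty)²] = √[16.8² + (9.846 + 4.522)²] = 22.1 kip/in.
Capacity per unit length: φr_n = 0.75 × 0.6 × 90 × (0.707 × 0.625) = 17.9 kip/in.
22.1 > 17.9 → NOT adequate.

f_max ≈ 22.1 kip/in; NOT adequate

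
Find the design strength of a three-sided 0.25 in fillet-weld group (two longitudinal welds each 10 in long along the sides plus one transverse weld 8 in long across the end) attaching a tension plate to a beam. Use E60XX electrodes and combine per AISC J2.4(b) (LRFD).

φR_n ≈ 138 kip

E60XX → F_EXX = 60 ksi.
t_e = 0.707 × 0.25 = 0.1767 in.
R_nwl = 0.6 × 60 × 0.1767 × 20 = 127.3 kip (longitudinal, 2 welds).
R_nwt = 0.6 × 60 × 0.1767 × 8 = 50.9 kip (transverse, base value).
(i) R_nwl + R_nwt = 178.2 kip; (ii) 0.85 R_nwl + 1.5 R_nwt = 184.5 kip.
R_n = max = 184.5 kip [governs: (ii)]; φR_n = 138.4 kip.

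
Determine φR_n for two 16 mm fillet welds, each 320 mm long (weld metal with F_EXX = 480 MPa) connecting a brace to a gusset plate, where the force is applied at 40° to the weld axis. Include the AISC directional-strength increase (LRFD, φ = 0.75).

t_e = 0.707 × 16 = 11.31 mm; A_we = 11.31 × 640 = 7240 mm².
Directional factor: 1.0 + 0.5 sin^1.5(40°) = 1.258.
F_nw = 0.6 × 480 × 1.258 = 362.2 MPa.
φR_n = 0.75 × 362.2 × 7240 × 10⁻³ = 1967 kN.

φR_n ≈ 1970 kN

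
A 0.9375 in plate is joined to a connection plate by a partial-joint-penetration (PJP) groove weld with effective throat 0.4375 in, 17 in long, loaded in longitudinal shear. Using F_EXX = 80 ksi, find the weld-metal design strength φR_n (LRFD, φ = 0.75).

Effective throat (given) t_e = 0.4375 in.
A_we = 0.4375 × 17 = 7.438 in².
F_nw = 0.6 F_EXX = 48 ksi.
φR_n = 0.75 × 48 × 7.438 = 267.8 kips.

φR_n ≈ 268 kips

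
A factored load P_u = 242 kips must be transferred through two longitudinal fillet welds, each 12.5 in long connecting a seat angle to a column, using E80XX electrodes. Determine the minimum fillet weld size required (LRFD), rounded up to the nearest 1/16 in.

w = 7/16 in

E80XX → F_EXX = 80 ksi.
Total weld length L = 25 in.
Required throat t_e = P_u / (φ × 0.6 F_EXX × L) = 242 / (0.75 × 0.6 × 80 × 25) = 0.2689 in.
Required leg w = t_e / 0.707 = 0.3803 in → use 7/16 in.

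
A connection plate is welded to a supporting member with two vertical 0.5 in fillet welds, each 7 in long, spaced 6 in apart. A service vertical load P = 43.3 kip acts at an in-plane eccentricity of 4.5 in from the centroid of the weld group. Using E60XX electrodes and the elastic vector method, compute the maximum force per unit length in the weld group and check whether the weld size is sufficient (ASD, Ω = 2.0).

f_max ≈ 7.3 kip/in; NOT adequate

E60XX → F_EXX = 60 ksi.
Total weld length L_w = 14 in. Treat welds as unit-width lines.
Polar moment about centroid: J = 2[d³/12 + d(b/2)²] = 2[7³/12 + 7×3²] = 183.2 in³.
Direct shear f_v = P/L_w = 43.3 / 14 = 3.093 kip/in (vertical).
Torsion M = P·e = 43.3 × 4.5 = 194.85 kip·in.
Critical point at (x, y) = (3, 3.5) from centroid. f_tx = M·y/J = 3.723 kip/in; f_ty = M·x/J = 3.191 kip/in.
Resultant f_max = √[f_tx² + (f_v + f_ty)²] = √[3.723² + (3.093 + 3.191)²] = 7.304 kip/in.
Capacity per unit length: r_n/Ω = (1/2.0) × 0.6 × 60 × (0.707 × 0.5) = 6.363 kip/in.
7.304 > 6.363 → NOT adequate.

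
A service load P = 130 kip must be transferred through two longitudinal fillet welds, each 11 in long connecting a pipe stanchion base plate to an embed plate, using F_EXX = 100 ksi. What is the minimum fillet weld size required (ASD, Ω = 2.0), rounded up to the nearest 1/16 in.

Total weld length L = 22 in.
Required throat t_e = P × Ω / (0.6 F_EXX × L) = 130 × 2.0 / (0.6 × 100 × 22) = 0.197 in.
Required leg w = t_e / 0.707 = 0.2786 in → use 5/16 in.

w = 5/16 in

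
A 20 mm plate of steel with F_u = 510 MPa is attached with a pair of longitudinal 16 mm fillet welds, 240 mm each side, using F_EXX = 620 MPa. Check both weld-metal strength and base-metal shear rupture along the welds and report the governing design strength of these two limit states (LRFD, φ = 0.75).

φR_n ≈ 1510 kN (weld metal governs)

t_e = 0.707 × 16 = 11.31 mm; L = 480 mm.
Weld metal: φR_n = 0.75 × 0.6 × 620 × 11.31 × 480 × 10⁻³ = 1515 kN.
Base metal (shear rupture): φR_n = 0.75 × 0.6 × 510 × 20 × 480 × 10⁻³ = 2203 kN.
Governing: weld metal.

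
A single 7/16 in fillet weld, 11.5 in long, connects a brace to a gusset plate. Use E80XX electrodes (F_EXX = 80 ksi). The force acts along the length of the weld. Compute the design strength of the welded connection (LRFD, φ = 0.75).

Effective throat t_e = 0.707 × 0.4375 = 0.3093 in.
Total length L = 11.5 in; A_we = 0.3093 × 11.5 = 3.557 in².
F_nw = 0.6 F_EXX = 0.6 × 80 = 48 ksi.
φR_n = 0.75 × 48 × 3.557 = 128.1 kip.

φR_n ≈ 128 kip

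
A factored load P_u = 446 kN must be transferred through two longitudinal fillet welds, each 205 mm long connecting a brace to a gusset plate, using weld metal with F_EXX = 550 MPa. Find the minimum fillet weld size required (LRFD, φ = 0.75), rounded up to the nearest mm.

Total weld length L = 410 mm.
Required throat t_e = P_u / (φ × 0.6 F_EXX × L) = 446 / (0.75 × 0.6 × 550 × 410 × 10⁻³) = 4.395 mm.
Required leg w = t_e / 0.707 = 6.217 mm → use 7 mm.

w = 7 mm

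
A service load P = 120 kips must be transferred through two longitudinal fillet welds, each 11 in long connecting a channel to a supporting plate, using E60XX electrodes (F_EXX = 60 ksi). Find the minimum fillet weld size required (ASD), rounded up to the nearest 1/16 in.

Total weld length L = 22 in.
Required throat t_e = P × Ω / (0.6 F_EXX × L) = 120 × 2.0 / (0.6 × 60 × 22) = 0.303 in.
Required leg w = t_e / 0.707 = 0.4286 in → use 7/16 in.

w = 7/16 in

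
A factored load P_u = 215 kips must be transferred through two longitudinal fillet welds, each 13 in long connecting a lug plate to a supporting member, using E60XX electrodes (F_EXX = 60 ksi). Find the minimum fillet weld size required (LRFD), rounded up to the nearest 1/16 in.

w = 7/16 in

Total weld length L = 26 in.
Required throat t_e = P_u / (φ × 0.6 F_EXX × L) = 215 / (0.75 × 0.6 × 60 × 26) = 0.3063 in.
Required leg w = t_e / 0.707 = 0.4332 in → use 7/16 in.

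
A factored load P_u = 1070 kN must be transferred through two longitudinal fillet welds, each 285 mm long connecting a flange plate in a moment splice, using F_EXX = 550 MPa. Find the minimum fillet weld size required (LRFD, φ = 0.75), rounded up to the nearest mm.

Total weld length L = 570 mm.
Required throat t_e = P_u / (φ × 0.6 F_EXX × L) = 1070 / (0.75 × 0.6 × 550 × 570 × 10⁻³) = 7.585 mm.
Required leg w = t_e / 0.707 = 10.73 mm → use 11 mm.

w = 11 mm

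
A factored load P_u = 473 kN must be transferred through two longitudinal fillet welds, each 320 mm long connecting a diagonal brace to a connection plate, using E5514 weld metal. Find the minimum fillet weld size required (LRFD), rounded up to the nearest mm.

E55XX → F_EXX = 550 MPa.
Total weld length L = 640 mm.
Required throat t_e = P_u / (φ × 0.6 F_EXX × L) = 473 / (0.75 × 0.6 × 550 × 640 × 10⁻³) = 2.986 mm.
Required leg w = t_e / 0.707 = 4.224 mm → use 5 mm.

w = 5 mm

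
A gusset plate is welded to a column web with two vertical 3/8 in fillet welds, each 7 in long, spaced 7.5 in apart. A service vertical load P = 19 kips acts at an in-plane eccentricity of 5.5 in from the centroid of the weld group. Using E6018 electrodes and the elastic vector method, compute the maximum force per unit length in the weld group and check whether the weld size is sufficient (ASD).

f_max ≈ 3.24 kip/in; adequate

E60XX → F_EXX = 60 ksi.
Total weld length L_w = 14 in. Treat welds as unit-width lines.
Polar moment about centroid: J = 2[d³/12 + d(b/2)²] = 2[7³/12 + 7×3.75²] = 254 in³.
Direct shear f_v = P/L_w = 19 / 14 = 1.357 kip/in (vertical).
Torsion M = P·e = 19 × 5.5 = 104.5 kip·in.
Critical point at (x, y) = (3.75, 3.5) from centroid. f_tx = M·y/J = 1.44 kip/in; f_ty = M·x/J = 1.543 kip/in.
Resultant f_max = √[f_tx² + (f_v + f_ty)²] = √[1.44² + (1.357 + 1.543)²] = 3.237 kip/in.
Capacity per unit length: r_n/Ω = (1/2.0) × 0.6 × 60 × (0.707 × 0.375) = 4.772 kip/in.
3.237 ≤ 4.772 → adequate.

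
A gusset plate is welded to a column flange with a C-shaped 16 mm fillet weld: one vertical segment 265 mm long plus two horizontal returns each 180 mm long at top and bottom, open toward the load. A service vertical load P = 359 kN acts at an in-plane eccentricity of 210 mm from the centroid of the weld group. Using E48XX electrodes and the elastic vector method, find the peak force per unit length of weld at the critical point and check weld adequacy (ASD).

f_max ≈ 1830 N/mm; NOT adequate

E48XX → F_EXX = 480 MPa.
Total weld length L_w = 625 mm. Treat welds as unit-width lines.
Centroid: x̄ = 2×180×90 / 625 = 51.84 mm from the vertical weld.
Polar moment about centroid: J = I_x + I_y = [265³/12 + 2×180×132.5²] + [265×51.84² + 2(180³/12 + 180×38.16²)] = 10080000 mm³.
Direct shear f_v = P/L_w = 359×10³ / 625 = 574.4 N/mm (vertical).
Torsion M = P·e = 359×10³ × 210 = 75390000 N·mm.
Critical point at (x, y) = (128.2, 132.5) from centroid. f_tx = M·y/J = 991 N/mm; f_ty = M·x/J = 958.6 N/mm.
Resultant f_max = √[f_tx² + (f_v + f_ty)²] = √[991² + (574.4 + 958.6)²] = 1825 N/mm.
Capacity per unit length: r_n/Ω = (1/2.0) × 0.6 × 480 × (0.707 × 16) = 1629 N/mm.
1825 > 1629 → NOT adequate.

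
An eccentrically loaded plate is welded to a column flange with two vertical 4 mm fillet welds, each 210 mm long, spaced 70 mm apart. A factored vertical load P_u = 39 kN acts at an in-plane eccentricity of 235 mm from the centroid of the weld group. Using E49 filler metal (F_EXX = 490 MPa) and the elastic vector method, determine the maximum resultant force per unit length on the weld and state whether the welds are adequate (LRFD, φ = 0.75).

f_max ≈ 530 N/mm; adequate

Total weld length L_w = 420 mm. Treat welds as unit-width lines.
Polar moment about centroid: J = 2[d³/12 + d(b/2)²] = 2[210³/12 + 210×35²] = 2058000 mm³.
Direct shear f_v = P/L_w = 39×10³ / 420 = 92.86 N/mm (vertical).
Torsion M = P·e = 39×10³ × 235 = 9165000 N·mm.
Critical point at (x, y) = (35, 105) from centroid. f_tx = M·y/J = 467.6 N/mm; f_ty = M·x/J = 155.9 N/mm.
Resultant f_max = √[f_tx² + (f_v + f_ty)²] = √[467.6² + (92.86 + 155.9)²] = 529.6 N/mm.
Capacity per unit length: φr_n = 0.75 × 0.6 × 490 × (0.707 × 4) = 623.6 N/mm.
529.6 ≤ 623.6 → adequate.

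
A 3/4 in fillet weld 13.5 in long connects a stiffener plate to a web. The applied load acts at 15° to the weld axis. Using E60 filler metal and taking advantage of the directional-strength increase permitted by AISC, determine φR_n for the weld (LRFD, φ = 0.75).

E60XX → F_EXX = 60 ksi.
t_e = 0.707 × 0.75 = 0.5302 in; A_we = 0.5302 × 13.5 = 7.158 in².
Directional factor: 1.0 + 0.5 sin^1.5(15°) = 1.066.
F_nw = 0.6 × 60 × 1.066 = 38.37 ksi.
φR_n = 0.75 × 38.37 × 7.158 = 206 kips.

φR_n ≈ 206 kips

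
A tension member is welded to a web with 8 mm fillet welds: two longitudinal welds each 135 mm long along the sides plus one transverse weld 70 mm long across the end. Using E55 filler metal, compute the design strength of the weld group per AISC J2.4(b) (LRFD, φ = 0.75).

φR_n ≈ 476 kN

E55XX → F_EXX = 550 MPa.
t_e = 0.707 × 8 = 5.656 mm.
R_nwl = 0.6 × 550 × 5.656 × 270 × 10⁻³ = 503.9 kN (longitudinal, 2 welds).
R_nwt = 0.6 × 550 × 5.656 × 70 × 10⁻³ = 130.7 kN (transverse, base value).
(i) R_nwl + R_nwt = 634.6 kN; (ii) 0.85 R_nwl + 1.5 R_nwt = 624.3 kN.
R_n = max = 634.6 kN [governs: (i)]; φR_n = 476 kN.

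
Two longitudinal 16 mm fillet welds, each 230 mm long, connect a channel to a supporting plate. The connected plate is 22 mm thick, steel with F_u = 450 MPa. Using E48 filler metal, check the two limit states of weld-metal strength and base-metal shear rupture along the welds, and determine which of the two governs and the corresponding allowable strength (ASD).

R_n/Ω ≈ 749 kN (weld metal governs)

E48XX → F_EXX = 480 MPa.
t_e = 0.707 × 16 = 11.31 mm; L = 460 mm.
Weld metal: R_n/Ω = (1/2.0) × 0.6 × 480 × 11.31 × 460 × 10⁻³ = 749.3 kN.
Base metal (shear rupture): R_n/Ω = (1/2.0) × 0.6 × 450 × 22 × 460 × 10⁻³ = 1366 kN.
Governing: weld metal.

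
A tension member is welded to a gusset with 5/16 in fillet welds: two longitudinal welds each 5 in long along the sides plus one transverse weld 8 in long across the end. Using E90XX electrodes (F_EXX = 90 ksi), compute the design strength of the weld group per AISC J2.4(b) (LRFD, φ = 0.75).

t_e = 0.707 × 0.3125 = 0.2209 in.
R_nwl = 0.6 × 90 × 0.2209 × 10 = 119.3 kip (longitudinal, 2 welds).
R_nwt = 0.6 × 90 × 0.2209 × 8 = 95.44 kip (transverse, base value).
(i) R_nwl + R_nwt = 214.8 kip; (ii) 0.85 R_nwl + 1.5 R_nwt = 244.6 kip.
R_n = max = 244.6 kip [governs: (ii)]; φR_n = 183.4 kip.

φR_n ≈ 183 kip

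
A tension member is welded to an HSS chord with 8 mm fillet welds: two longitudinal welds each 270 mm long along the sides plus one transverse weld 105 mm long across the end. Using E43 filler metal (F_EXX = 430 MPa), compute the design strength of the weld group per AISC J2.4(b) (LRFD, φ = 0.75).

t_e = 0.707 × 8 = 5.656 mm.
R_nwl = 0.6 × 430 × 5.656 × 540 × 10⁻³ = 788 kN (longitudinal, 2 welds).
R_nwt = 0.6 × 430 × 5.656 × 105 × 10⁻³ = 153.2 kN (transverse, base value).
(i) R_nwl + R_nwt = 941.2 kN; (ii) 0.85 R_nwl + 1.5 R_nwt = 899.6 kN.
R_n = max = 941.2 kN [governs: (i)]; φR_n = 705.9 kN.

φR_n ≈ 706 kN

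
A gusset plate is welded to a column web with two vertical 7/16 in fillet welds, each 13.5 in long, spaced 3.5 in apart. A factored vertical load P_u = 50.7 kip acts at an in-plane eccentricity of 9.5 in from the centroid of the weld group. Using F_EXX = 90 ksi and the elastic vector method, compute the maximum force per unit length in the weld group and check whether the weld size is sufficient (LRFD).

f_max ≈ 7.51 kip/in; adequate

Total weld length L_w = 27 in. Treat welds as unit-width lines.
Polar moment about centroid: J = 2[d³/12 + d(b/2)²] = 2[13.5³/12 + 13.5×1.75²] = 492.8 in³.
Direct shear f_v = P/L_w = 50.7 / 27 = 1.878 kip/in (vertical).
Torsion M = P·e = 50.7 × 9.5 = 481.65 kip·in.
Critical point at (x, y) = (1.75, 6.75) from centroid. f_tx = M·y/J = 6.598 kip/in; f_ty = M·x/J = 1.711 kip/in.
Resultant f_max = √[f_tx² + (f_v + f_ty)²] = √[6.598² + (1.878 + 1.711)²] = 7.511 kip/in.
Capacity per unit length: φr_n = 0.75 × 0.6 × 90 × (0.707 × 0.4375) = 12.53 kip/in.
7.511 ≤ 12.53 → adequate.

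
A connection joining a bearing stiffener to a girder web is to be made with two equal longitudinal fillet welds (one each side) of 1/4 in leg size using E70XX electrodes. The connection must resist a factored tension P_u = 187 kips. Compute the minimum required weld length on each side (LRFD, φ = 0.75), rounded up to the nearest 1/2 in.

E70XX → F_EXX = 70 ksi.
Throat t_e = 0.707 × 0.25 = 0.1767 in.
φr_n = 0.75 × 0.6 × 70 × 0.1767 = 5.568 kips/in.
L_req = P_u / φr_n = 187 / 5.568 = 33.59 in total.
Per side: 33.59 / 2 = 16.79 in.
Round up → use L = 17 in on each side.

L = 17 in on each side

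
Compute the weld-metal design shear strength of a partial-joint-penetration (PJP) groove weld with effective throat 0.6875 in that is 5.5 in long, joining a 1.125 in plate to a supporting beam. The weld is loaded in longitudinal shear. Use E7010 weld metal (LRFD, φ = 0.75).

φR_n ≈ 119 kips

E70XX → F_EXX = 70 ksi.
Effective throat (given) t_e = 0.6875 in.
A_we = 0.6875 × 5.5 = 3.781 in².
F_nw = 0.6 F_EXX = 42 ksi.
φR_n = 0.75 × 42 × 3.781 = 119.1 kips.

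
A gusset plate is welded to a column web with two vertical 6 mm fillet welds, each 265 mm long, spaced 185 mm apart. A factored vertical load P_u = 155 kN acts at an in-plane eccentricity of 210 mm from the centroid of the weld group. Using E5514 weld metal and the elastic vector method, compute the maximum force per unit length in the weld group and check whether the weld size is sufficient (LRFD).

E55XX → F_EXX = 550 MPa.
Total weld length L_w = 530 mm. Treat welds as unit-width lines.
Polar moment about centroid: J = 2[d³/12 + d(b/2)²] = 2[265³/12 + 265×92.5²] = 7636000 mm³.
Direct shear f_v = P/L_w = 155×10³ / 530 = 292.5 N/mm (vertical).
Torsion M = P·e = 155×10³ × 210 = 32550000 N·mm.
Critical point at (x, y) = (92.5, 132.5) from centroid. f_tx = M·y/J = 564.8 N/mm; f_ty = M·x/J = 394.3 N/mm.
Resultant f_max = √[f_tx² + (f_v + f_ty)²] = √[564.8² + (292.5 + 394.3)²] = 889.1 N/mm.
Capacity per unit length: φr_n = 0.75 × 0.6 × 550 × (0.707 × 6) = 1050 N/mm.
889.1 ≤ 1050 → adequate.

f_max ≈ 889 N/mm; adequate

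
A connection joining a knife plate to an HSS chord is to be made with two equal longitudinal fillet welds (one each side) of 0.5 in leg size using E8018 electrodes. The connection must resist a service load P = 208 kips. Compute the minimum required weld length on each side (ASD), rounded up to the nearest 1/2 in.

E80XX → F_EXX = 80 ksi.
Throat t_e = 0.707 × 0.5 = 0.3535 in.
r_n/Ω = (0.6 × 80 × 0.3535) / 2.0 = 8.484 kip/in.
L_req = P / (r_n/Ω) = 208 / 8.484 = 24.52 in total.
Per side: 24.52 / 2 = 12.26 in.
Round up → use L = 12.5 in on each side.

L = 12.5 in on each side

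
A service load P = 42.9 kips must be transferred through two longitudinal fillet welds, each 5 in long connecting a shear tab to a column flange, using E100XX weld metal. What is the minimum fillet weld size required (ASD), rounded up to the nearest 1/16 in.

E100XX → F_EXX = 100 ksi.
Total weld length L = 10 in.
Required throat t_e = P × Ω / (0.6 F_EXX × L) = 42.9 × 2.0 / (0.6 × 100 × 10) = 0.143 in.
Required leg w = t_e / 0.707 = 0.2023 in → use 1/4 in.

w = 1/4 in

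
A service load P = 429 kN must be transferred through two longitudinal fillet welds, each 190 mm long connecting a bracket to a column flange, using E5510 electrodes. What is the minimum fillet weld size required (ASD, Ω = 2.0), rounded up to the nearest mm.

w = 10 mm

E55XX → F_EXX = 550 MPa.
Total weld length L = 380 mm.
Required throat t_e = P × Ω / (0.6 F_EXX × L) = 429 × 2.0 / (0.6 × 550 × 380 × 10⁻³) = 6.842 mm.
Required leg w = t_e / 0.707 = 9.678 mm → use 10 mm.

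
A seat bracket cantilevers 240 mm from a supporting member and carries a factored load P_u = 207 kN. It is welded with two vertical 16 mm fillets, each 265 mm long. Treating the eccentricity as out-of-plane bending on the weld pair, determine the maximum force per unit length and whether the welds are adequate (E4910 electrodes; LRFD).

f_max ≈ 2160 N/mm; adequate

E49XX → F_EXX = 490 MPa.
L_w = 2 × 265 = 530 mm; section modulus (unit throat) S = 2 × L²/6 = 23410 mm².
Direct shear f_v = P/L_w = 207×10³/530 = 390.6 N/mm.
Moment M = P × e = 207×10³ × 240 = 49680000 N·mm; bending f_b = M/S = 2122 N/mm.
f_max = √(f_v² + f_b²) = √(390.6² + 2122²) = 2158 N/mm.
φr_n = 0.75 × 0.6 × 490 × (0.707 × 16) = 2494 N/mm → adequate.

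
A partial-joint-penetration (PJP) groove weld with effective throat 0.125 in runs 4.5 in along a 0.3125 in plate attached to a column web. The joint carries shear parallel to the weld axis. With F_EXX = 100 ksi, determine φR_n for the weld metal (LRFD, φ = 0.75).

Effective throat (given) t_e = 0.125 in.
A_we = 0.125 × 4.5 = 0.5625 in².
F_nw = 0.6 F_EXX = 60 ksi.
φR_n = 0.75 × 60 × 0.5625 = 25.31 kip.

φR_n ≈ 25.3 kip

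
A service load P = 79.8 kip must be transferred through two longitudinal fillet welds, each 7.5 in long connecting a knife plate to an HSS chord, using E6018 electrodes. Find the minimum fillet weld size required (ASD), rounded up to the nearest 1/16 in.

E60XX → F_EXX = 60 ksi.
Total weld length L = 15 in.
Required throat t_e = P × Ω / (0.6 F_EXX × L) = 79.8 × 2.0 / (0.6 × 60 × 15) = 0.2956 in.
Required leg w = t_e / 0.707 = 0.418 in → use 7/16 in.

w = 7/16 in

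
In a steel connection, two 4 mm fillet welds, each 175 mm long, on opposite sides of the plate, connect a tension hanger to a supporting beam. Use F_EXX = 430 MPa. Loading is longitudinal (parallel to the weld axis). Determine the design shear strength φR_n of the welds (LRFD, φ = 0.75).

Effective throat t_e = 0.707 × 4 = 2.828 mm.
Total length L = 350 mm; A_we = 2.828 × 350 = 989.8 mm².
F_nw = 0.6 F_EXX = 0.6 × 430 = 258 MPa.
φR_n = 0.75 × 258 × 989.8 × 10⁻³ = 191.5 kN.

φR_n ≈ 192 kN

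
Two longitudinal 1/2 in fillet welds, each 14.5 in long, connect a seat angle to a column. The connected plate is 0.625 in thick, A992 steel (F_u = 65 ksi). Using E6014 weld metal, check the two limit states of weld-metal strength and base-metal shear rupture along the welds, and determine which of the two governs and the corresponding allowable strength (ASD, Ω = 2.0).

R_n/Ω ≈ 185 kip (weld metal governs)

E60XX → F_EXX = 60 ksi.
t_e = 0.707 × 0.5 = 0.3535 in; L = 29 in.
Weld metal: R_n/Ω = (1/2.0) × 0.6 × 60 × 0.3535 × 29 = 184.5 kip.
Base metal (shear rupture): R_n/Ω = (1/2.0) × 0.6 × 65 × 0.625 × 29 = 353.4 kip.
Governing: weld metal.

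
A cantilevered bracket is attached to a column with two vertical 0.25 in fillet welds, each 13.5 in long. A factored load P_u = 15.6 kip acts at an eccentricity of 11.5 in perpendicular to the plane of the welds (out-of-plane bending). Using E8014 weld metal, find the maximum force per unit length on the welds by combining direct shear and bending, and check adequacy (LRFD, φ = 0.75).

f_max ≈ 3.01 kip/in; adequate

E80XX → F_EXX = 80 ksi.
L_w = 2 × 13.5 = 27 in; section modulus (unit throat) S = 2 × L²/6 = 60.75 in².
Direct shear f_v = P/L_w = 15.6/27 = 0.5778 kip/in.
Moment M = P × e = 15.6 × 11.5 = 179.4 kip·in; bending f_b = M/S = 2.953 kip/in.
f_max = √(f_v² + f_b²) = √(0.5778² + 2.953²) = 3.009 kip/in.
φr_n = 0.75 × 0.6 × 80 × (0.707 × 0.25) = 6.363 kip/in → adequate.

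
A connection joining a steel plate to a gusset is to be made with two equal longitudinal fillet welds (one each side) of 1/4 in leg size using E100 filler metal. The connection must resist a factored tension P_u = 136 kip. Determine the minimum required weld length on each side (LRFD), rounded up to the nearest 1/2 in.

E100XX → F_EXX = 100 ksi.
Throat t_e = 0.707 × 0.25 = 0.1767 in.
φr_n = 0.75 × 0.6 × 100 × 0.1767 = 7.954 kip/in.
L_req = P_u / φr_n = 136 / 7.954 = 17.1 in total.
Per side: 17.1 / 2 = 8.549 in.
Round up → use L = 9 in on each side.

L = 9 in on each side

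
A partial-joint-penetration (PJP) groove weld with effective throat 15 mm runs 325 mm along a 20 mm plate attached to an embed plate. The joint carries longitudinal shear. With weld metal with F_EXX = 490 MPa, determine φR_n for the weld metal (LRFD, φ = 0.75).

φR_n ≈ 1070 kN

Effective throat (given) t_e = 15 mm.
A_we = 15 × 325 = 4875 mm².
F_nw = 0.6 F_EXX = 294 MPa.
φR_n = 0.75 × 294 × 4875 × 10⁻³ = 1075 kN.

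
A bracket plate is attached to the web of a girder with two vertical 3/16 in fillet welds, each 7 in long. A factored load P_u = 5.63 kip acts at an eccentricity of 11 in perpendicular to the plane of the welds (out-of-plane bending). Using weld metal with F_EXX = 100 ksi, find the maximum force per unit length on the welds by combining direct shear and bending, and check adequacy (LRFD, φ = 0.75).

f_max ≈ 3.81 kip/in; adequate

L_w = 2 × 7 = 14 in; section modulus (unit throat) S = 2 × L²/6 = 16.33 in².
Direct shear f_v = P/L_w = 5.63/14 = 0.4021 kip/in.
Moment M = P × e = 5.63 × 11 = 61.93 kip·in; bending f_b = M/S = 3.792 kip/in.
f_max = √(f_v² + f_b²) = √(0.4021² + 3.792²) = 3.813 kip/in.
φr_n = 0.75 × 0.6 × 100 × (0.707 × 0.1875) = 5.965 kip/in → adequate.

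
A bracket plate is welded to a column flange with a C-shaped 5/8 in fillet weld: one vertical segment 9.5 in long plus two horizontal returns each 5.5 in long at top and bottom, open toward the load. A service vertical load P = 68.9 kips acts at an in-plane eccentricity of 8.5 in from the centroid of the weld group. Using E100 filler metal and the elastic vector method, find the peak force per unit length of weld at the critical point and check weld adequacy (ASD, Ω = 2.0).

f_max ≈ 11.9 kip/in; adequate

E100XX → F_EXX = 100 ksi.
Total weld length L_w = 20.5 in. Treat welds as unit-width lines.
Centroid: x̄ = 2×5.5×2.75 / 20.5 = 1.476 in from the vertical weld.
Polar moment about centroid: J = I_x + I_y = [9.5³/12 + 2×5.5×4.75²] + [9.5×1.476² + 2(5.5³/12 + 5.5×1.274²)] = 385.9 in³.
Direct shear f_v = P/L_w = 68.9 / 20.5 = 3.361 kip/in (vertical).
Torsion M = P·e = 68.9 × 8.5 = 585.65 kip·in.
Critical point at (x, y) = (4.024, 4.75) from centroid. f_tx = M·y/J = 7.208 kip/in; f_ty = M·x/J = 6.107 kip/in.
Resultant f_max = √[f_tx² + (f_v + f_ty)²] = √[7.208² + (3.361 + 6.107)²] = 11.9 kip/in.
Capacity per unit length: r_n/Ω = (1/2.0) × 0.6 × 100 × (0.707 × 0.625) = 13.26 kip/in.
11.9 ≤ 13.26 → adequate.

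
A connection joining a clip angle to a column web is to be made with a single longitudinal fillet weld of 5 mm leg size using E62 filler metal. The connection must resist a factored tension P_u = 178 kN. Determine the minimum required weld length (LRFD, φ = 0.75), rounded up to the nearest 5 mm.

L = 185 mm

E62XX → F_EXX = 620 MPa.
Throat t_e = 0.707 × 5 = 3.535 mm.
φr_n = 0.75 × 0.6 × 620 × 3.535 × 10⁻³ = 0.9863 kN/mm.
L_req = P_u / φr_n = 178 / 0.9863 = 180.5 mm total.
Round up → use L = 185 mm.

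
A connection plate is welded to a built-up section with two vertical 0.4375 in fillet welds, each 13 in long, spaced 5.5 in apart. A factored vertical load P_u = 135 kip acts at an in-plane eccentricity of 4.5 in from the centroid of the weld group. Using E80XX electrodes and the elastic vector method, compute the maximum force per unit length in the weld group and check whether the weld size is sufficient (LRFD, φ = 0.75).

E80XX → F_EXX = 80 ksi.
Total weld length L_w = 26 in. Treat welds as unit-width lines.
Polar moment about centroid: J = 2[d³/12 + d(b/2)²] = 2[13³/12 + 13×2.75²] = 562.8 in³.
Direct shear f_v = P/L_w = 135 / 26 = 5.192 kip/in (vertical).
Torsion M = P·e = 135 × 4.5 = 607.5 kip·in.
Critical point at (x, y) = (2.75, 6.5) from centroid. f_tx = M·y/J = 7.016 kip/in; f_ty = M·x/J = 2.968 kip/in.
Resultant f_max = √[f_tx² + (f_v + f_ty)²] = √[7.016² + (5.192 + 2.968)²] = 10.76 kip/in.
Capacity per unit length: φr_n = 0.75 × 0.6 × 80 × (0.707 × 0.4375) = 11.14 kip/in.
10.76 ≤ 11.14 → adequate.

f_max ≈ 10.8 kip/in; adequate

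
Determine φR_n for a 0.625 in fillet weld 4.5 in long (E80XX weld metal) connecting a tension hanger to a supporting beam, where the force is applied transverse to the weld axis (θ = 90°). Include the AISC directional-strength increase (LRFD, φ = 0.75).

E80XX → F_EXX = 80 ksi.
t_e = 0.707 × 0.625 = 0.4419 in; A_we = 0.4419 × 4.5 = 1.988 in².
Directional factor: 1.0 + 0.5 sin^1.5(90°) = 1.5.
F_nw = 0.6 × 80 × 1.5 = 72 ksi.
φR_n = 0.75 × 72 × 1.988 = 107.4 kips.

φR_n ≈ 107 kips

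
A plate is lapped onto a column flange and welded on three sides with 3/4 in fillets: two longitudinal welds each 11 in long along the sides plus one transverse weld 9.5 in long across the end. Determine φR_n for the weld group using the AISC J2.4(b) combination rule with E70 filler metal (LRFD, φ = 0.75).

φR_n ≈ 550 kip

E70XX → F_EXX = 70 ksi.
t_e = 0.707 × 0.75 = 0.5302 in.
R_nwl = 0.6 × 70 × 0.5302 × 22 = 490 kip (longitudinal, 2 welds).
R_nwt = 0.6 × 70 × 0.5302 × 9.5 = 211.6 kip (transverse, base value).
(i) R_nwl + R_nwt = 701.5 kip; (ii) 0.85 R_nwl + 1.5 R_nwt = 733.8 kip.
R_n = max = 733.8 kip [governs: (ii)]; φR_n = 550.4 kip.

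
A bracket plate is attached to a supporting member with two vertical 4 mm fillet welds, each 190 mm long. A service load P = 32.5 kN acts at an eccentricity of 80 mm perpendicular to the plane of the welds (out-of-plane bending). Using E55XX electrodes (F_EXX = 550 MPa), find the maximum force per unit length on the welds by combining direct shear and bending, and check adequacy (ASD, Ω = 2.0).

f_max ≈ 232 N/mm; adequate

L_w = 2 × 190 = 380 mm; section modulus (unit throat) S = 2 × L²/6 = 12030 mm².
Direct shear f_v = P/L_w = 32.5×10³/380 = 85.53 N/mm.
Moment M = P × e = 32.5×10³ × 80 = 2600000 N·mm; bending f_b = M/S = 216.1 N/mm.
f_max = √(f_v² + f_b²) = √(85.53² + 216.1²) = 232.4 N/mm.
r_n/Ω = (1/2.0) × 0.6 × 550 × (0.707 × 4) = 466.6 N/mm → adequate.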